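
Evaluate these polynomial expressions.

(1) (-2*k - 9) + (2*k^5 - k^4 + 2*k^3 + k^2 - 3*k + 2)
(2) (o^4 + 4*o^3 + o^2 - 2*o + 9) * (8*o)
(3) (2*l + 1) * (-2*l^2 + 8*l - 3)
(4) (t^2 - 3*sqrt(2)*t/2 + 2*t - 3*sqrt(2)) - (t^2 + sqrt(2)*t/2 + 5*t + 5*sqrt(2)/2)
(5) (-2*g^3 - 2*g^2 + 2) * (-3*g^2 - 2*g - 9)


(1) = 2*k^5 - k^4 + 2*k^3 + k^2 - 5*k - 7
(2) = 8*o^5 + 32*o^4 + 8*o^3 - 16*o^2 + 72*o
(3) = -4*l^3 + 14*l^2 + 2*l - 3
(4) = -3*t - 2*sqrt(2)*t - 11*sqrt(2)/2
(5) = 6*g^5 + 10*g^4 + 22*g^3 + 12*g^2 - 4*g - 18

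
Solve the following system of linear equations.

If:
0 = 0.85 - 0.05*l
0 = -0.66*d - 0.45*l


Then:
d = -11.59
l = 17.00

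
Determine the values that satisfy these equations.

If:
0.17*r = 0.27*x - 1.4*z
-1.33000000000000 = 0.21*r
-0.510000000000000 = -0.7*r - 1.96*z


Then:
r = -6.33
x = 9.09
z = 2.52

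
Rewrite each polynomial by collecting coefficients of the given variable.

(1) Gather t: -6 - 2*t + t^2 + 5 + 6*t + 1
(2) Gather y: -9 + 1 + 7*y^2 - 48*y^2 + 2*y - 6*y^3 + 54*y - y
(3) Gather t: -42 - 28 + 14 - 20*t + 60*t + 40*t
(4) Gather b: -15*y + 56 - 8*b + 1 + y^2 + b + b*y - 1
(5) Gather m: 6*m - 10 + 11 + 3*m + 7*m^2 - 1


(1) = t^2 + 4*t
(2) = -6*y^3 - 41*y^2 + 55*y - 8
(3) = 80*t - 56
(4) = b*(y - 7) + y^2 - 15*y + 56
(5) = 7*m^2 + 9*m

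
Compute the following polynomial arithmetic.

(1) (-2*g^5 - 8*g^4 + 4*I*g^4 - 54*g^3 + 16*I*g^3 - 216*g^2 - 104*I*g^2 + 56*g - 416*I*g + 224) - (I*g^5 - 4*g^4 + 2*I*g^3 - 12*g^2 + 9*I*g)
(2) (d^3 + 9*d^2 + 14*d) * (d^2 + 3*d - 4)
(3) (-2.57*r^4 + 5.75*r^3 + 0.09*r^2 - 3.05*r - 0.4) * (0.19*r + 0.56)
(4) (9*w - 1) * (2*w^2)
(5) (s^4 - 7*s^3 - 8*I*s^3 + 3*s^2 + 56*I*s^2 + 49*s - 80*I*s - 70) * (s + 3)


(1) = -2*g^5 - I*g^5 - 4*g^4 + 4*I*g^4 - 54*g^3 + 14*I*g^3 - 204*g^2 - 104*I*g^2 + 56*g - 425*I*g + 224
(2) = d^5 + 12*d^4 + 37*d^3 + 6*d^2 - 56*d
(3) = -0.4883*r^5 - 0.3467*r^4 + 3.2371*r^3 - 0.5291*r^2 - 1.784*r - 0.224
(4) = 18*w^3 - 2*w^2
(5) = s^5 - 4*s^4 - 8*I*s^4 - 18*s^3 + 32*I*s^3 + 58*s^2 + 88*I*s^2 + 77*s - 240*I*s - 210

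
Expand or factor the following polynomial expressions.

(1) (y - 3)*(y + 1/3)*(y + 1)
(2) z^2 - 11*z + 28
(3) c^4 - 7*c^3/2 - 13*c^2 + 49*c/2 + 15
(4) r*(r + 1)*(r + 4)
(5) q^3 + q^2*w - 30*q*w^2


(1) = y^3 - 5*y^2/3 - 11*y/3 - 1
(2) = (z - 7)*(z - 4)
(3) = (c - 5)*(c - 2)*(c + 1/2)*(c + 3)
(4) = r^3 + 5*r^2 + 4*r
(5) = q*(q - 5*w)*(q + 6*w)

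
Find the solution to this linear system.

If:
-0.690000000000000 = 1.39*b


Then:
b = -0.50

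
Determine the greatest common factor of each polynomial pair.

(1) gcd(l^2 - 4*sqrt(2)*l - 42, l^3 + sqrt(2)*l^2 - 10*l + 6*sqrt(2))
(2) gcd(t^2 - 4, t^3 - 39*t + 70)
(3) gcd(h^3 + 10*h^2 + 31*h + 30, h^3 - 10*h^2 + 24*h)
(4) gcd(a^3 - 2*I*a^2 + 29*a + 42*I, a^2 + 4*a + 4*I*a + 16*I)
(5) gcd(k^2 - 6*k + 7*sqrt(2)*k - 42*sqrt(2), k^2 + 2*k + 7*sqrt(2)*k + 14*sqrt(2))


(1) = gcd((l - 7*sqrt(2))*(l + 3*sqrt(2)), (l - sqrt(2))^2*(l + 3*sqrt(2))) = l + 3*sqrt(2)
(2) = t - 2
(3) = gcd((h + 2)*(h + 3)*(h + 5), h*(h - 6)*(h - 4)) = 1
(4) = 1
(5) = k + 7*sqrt(2)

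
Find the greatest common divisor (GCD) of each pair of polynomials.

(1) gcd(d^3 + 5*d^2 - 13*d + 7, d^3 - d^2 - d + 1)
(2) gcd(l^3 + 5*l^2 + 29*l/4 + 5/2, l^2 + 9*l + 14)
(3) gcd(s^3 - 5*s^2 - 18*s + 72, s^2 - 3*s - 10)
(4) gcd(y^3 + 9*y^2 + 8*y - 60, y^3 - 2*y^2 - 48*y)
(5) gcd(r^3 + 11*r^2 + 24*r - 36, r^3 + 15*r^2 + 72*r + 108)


(1) = gcd((d - 1)^2*(d + 7), (d - 1)^2*(d + 1)) = d^2 - 2*d + 1
(2) = l + 2
(3) = 1
(4) = gcd((y - 2)*(y + 5)*(y + 6), y*(y - 8)*(y + 6)) = y + 6
(5) = r^2 + 12*r + 36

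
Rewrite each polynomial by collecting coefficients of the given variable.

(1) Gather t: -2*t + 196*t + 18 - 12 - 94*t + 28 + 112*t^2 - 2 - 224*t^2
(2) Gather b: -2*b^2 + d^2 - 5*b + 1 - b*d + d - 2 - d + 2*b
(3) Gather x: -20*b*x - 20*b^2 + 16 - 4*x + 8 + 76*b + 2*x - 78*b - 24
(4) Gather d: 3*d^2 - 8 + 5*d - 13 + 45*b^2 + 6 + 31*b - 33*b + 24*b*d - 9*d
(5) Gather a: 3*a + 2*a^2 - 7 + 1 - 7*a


(1) = -112*t^2 + 100*t + 32
(2) = -2*b^2 + b*(-d - 3) + d^2 - 1
(3) = -20*b^2 - 2*b + x*(-20*b - 2)
(4) = 45*b^2 - 2*b + 3*d^2 + d*(24*b - 4) - 15
(5) = 2*a^2 - 4*a - 6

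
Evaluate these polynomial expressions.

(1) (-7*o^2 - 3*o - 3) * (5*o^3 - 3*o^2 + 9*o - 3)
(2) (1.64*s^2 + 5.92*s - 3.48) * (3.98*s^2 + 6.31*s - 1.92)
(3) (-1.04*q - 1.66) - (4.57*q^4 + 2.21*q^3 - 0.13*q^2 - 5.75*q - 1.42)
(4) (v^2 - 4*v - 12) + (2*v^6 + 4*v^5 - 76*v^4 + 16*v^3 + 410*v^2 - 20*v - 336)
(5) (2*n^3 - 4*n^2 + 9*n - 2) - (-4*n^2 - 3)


(1) = -35*o^5 + 6*o^4 - 69*o^3 + 3*o^2 - 18*o + 9
(2) = 6.5272*s^4 + 33.91*s^3 + 20.356*s^2 - 33.3252*s + 6.6816
(3) = -4.57*q^4 - 2.21*q^3 + 0.13*q^2 + 4.71*q - 0.24
(4) = 2*v^6 + 4*v^5 - 76*v^4 + 16*v^3 + 411*v^2 - 24*v - 348
(5) = 2*n^3 + 9*n + 1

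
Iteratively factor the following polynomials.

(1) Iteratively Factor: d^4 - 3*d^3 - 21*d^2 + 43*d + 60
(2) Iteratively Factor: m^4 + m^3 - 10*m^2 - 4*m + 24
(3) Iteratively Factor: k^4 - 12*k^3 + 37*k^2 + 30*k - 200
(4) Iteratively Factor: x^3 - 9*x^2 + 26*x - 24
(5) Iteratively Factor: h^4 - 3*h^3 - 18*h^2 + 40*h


(1) = (d + 1)*(d^3 - 4*d^2 - 17*d + 60) = (d - 3)*(d + 1)*(d^2 - d - 20) = (d - 5)*(d - 3)*(d + 1)*(d + 4)
(2) = (m + 2)*(m^3 - m^2 - 8*m + 12) = (m - 2)*(m + 2)*(m^2 + m - 6) = (m - 2)*(m + 2)*(m + 3)*(m - 2)
(3) = (k - 5)*(k^3 - 7*k^2 + 2*k + 40) = (k - 5)^2*(k^2 - 2*k - 8) = (k - 5)^2*(k - 4)*(k + 2)
(4) = (x - 3)*(x^2 - 6*x + 8) = (x - 4)*(x - 3)*(x - 2)
(5) = (h - 2)*(h^3 - h^2 - 20*h) = (h - 5)*(h - 2)*(h^2 + 4*h) = h*(h - 5)*(h - 2)*(h + 4)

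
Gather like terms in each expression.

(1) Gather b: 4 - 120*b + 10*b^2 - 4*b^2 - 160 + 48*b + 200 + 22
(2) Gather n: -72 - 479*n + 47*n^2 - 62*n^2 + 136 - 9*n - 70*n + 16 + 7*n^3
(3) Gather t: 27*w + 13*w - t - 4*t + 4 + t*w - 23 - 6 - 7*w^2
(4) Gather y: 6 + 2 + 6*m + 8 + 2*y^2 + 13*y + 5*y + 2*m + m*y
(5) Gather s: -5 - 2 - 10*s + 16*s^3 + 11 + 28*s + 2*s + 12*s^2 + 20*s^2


(1) = 6*b^2 - 72*b + 66
(2) = 7*n^3 - 15*n^2 - 558*n + 80
(3) = t*(w - 5) - 7*w^2 + 40*w - 25
(4) = 8*m + 2*y^2 + y*(m + 18) + 16
(5) = 16*s^3 + 32*s^2 + 20*s + 4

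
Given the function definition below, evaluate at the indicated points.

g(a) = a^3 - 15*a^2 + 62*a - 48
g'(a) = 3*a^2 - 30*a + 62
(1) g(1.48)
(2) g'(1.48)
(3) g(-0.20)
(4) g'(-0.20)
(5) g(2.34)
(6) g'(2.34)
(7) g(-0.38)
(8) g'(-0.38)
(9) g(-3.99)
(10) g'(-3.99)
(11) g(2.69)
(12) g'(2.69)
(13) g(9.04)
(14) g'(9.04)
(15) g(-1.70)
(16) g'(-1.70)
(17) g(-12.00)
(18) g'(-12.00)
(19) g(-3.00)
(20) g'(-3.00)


(1) = 14.15
(2) = 24.17
(3) = -61.01
(4) = 68.12
(5) = 27.76
(6) = 8.23
(7) = -73.78
(8) = 73.83
(9) = -597.70
(10) = 229.46
(11) = 29.70
(12) = 3.01
(13) = 25.42
(14) = 35.96
(15) = -201.66
(16) = 121.67
(17) = -4680.00
(18) = 854.00
(19) = -396.00
(20) = 179.00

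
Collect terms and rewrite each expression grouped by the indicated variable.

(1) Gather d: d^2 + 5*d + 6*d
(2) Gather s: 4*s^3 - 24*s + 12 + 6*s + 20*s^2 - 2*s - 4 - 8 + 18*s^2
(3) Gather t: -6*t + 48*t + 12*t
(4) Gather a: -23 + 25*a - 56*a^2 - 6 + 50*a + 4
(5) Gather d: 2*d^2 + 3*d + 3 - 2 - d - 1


(1) = d^2 + 11*d
(2) = 4*s^3 + 38*s^2 - 20*s
(3) = 54*t
(4) = -56*a^2 + 75*a - 25
(5) = 2*d^2 + 2*d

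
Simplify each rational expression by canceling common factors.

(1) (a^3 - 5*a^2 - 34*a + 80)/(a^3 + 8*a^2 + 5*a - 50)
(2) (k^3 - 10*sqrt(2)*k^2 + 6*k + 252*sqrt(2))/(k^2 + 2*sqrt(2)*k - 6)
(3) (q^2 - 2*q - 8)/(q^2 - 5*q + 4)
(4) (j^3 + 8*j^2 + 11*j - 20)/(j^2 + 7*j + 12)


(1) = (a - 8)/(a + 5)
(2) = (k^2 - 13*sqrt(2)*k + 84)/(k - sqrt(2))
(3) = (q + 2)/(q - 1)
(4) = (j^2 + 4*j - 5)/(j + 3)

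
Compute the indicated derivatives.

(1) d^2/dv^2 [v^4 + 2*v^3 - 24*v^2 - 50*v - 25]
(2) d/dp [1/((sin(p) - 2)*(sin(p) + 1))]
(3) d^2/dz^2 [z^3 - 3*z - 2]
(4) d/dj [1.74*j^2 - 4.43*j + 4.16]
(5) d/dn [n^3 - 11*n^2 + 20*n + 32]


(1) = 12*v^2 + 12*v - 48
(2) = (-sin(2*p) + cos(p))/((sin(p) - 2)^2*(sin(p) + 1)^2)
(3) = 6*z
(4) = 3.48*j - 4.43
(5) = 3*n^2 - 22*n + 20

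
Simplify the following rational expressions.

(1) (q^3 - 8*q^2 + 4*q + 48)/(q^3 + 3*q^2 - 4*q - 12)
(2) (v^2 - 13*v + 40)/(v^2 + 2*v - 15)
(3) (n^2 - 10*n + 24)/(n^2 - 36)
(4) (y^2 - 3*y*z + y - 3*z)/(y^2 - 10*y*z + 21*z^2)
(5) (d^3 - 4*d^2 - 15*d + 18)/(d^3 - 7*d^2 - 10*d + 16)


(1) = (q^2 - 10*q + 24)/(q^2 + q - 6)
(2) = (v^2 - 13*v + 40)/(v^2 + 2*v - 15)
(3) = (n - 4)/(n + 6)
(4) = (y + 1)/(y - 7*z)
(5) = (d^2 - 3*d - 18)/(d^2 - 6*d - 16)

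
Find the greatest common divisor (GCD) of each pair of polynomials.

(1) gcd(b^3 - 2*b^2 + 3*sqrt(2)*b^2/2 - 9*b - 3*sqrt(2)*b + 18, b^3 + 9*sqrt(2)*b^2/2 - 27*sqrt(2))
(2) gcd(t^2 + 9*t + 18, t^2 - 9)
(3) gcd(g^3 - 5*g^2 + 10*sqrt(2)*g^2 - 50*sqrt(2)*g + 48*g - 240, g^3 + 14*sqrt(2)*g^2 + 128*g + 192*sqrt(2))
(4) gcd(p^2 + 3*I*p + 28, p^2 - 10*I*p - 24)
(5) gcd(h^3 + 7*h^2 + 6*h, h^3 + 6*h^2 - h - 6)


(1) = gcd((b - 2)*(b - 3*sqrt(2)/2)*(b + 3*sqrt(2)), (b - 3*sqrt(2)/2)*(b + 3*sqrt(2))^2) = b^2 + 3*sqrt(2)*b/2 - 9
(2) = gcd((t + 3)*(t + 6), (t - 3)*(t + 3)) = t + 3
(3) = gcd((g - 5)*(g + 4*sqrt(2))*(g + 6*sqrt(2)), (g + 4*sqrt(2))^2*(g + 6*sqrt(2))) = g^2 + 10*sqrt(2)*g + 48
(4) = p - 4*I
(5) = gcd(h*(h + 1)*(h + 6), (h - 1)*(h + 1)*(h + 6)) = h^2 + 7*h + 6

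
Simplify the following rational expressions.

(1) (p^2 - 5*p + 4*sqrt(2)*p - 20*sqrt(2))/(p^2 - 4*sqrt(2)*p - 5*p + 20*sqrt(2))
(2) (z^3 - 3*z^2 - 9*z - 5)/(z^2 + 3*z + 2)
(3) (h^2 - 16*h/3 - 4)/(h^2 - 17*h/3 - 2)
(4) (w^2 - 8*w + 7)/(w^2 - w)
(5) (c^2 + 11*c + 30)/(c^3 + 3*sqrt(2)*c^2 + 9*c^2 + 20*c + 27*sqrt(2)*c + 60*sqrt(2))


(1) = (p + 4*sqrt(2))/(p - 4*sqrt(2))
(2) = (z^2 - 4*z - 5)/(z + 2)
(3) = (3*h + 2)/(3*h + 1)
(4) = (w - 7)/w
(5) = (c + 6)/(c^2 + c*(4 + 3*sqrt(2)) + 12*sqrt(2))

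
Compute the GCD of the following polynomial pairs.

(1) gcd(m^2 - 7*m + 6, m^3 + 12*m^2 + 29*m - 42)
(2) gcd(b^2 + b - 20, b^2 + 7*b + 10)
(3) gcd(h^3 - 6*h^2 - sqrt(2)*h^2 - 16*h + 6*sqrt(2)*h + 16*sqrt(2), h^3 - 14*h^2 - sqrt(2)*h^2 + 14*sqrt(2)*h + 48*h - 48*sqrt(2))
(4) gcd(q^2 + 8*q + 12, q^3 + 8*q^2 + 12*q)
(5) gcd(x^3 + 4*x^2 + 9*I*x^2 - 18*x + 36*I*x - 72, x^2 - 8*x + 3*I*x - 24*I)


(1) = m - 1
(2) = b + 5
(3) = gcd((h - 8)*(h + 2)*(h - sqrt(2)), (h - 8)*(h - 6)*(h - sqrt(2))) = h^2 + h*(-8 - sqrt(2)) + 8*sqrt(2)
(4) = q^2 + 8*q + 12
(5) = x + 3*I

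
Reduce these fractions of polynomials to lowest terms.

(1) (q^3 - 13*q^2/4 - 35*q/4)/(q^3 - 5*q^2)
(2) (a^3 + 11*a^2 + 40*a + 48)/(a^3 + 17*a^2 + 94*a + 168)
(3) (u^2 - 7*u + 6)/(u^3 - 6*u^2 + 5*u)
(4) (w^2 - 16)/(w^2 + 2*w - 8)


(1) = (4*q + 7)/(4*q)
(2) = (a^2 + 7*a + 12)/(a^2 + 13*a + 42)
(3) = (u - 6)/(u^2 - 5*u)
(4) = (w - 4)/(w - 2)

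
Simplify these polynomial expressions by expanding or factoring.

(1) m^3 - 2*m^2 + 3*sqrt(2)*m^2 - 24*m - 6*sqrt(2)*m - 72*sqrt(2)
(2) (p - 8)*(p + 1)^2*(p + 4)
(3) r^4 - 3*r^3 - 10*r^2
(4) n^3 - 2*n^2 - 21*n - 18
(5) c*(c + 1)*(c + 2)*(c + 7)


(1) = (m - 6)*(m + 4)*(m + 3*sqrt(2))
(2) = p^4 - 2*p^3 - 39*p^2 - 68*p - 32
(3) = r^2*(r - 5)*(r + 2)
(4) = (n - 6)*(n + 1)*(n + 3)
(5) = c^4 + 10*c^3 + 23*c^2 + 14*c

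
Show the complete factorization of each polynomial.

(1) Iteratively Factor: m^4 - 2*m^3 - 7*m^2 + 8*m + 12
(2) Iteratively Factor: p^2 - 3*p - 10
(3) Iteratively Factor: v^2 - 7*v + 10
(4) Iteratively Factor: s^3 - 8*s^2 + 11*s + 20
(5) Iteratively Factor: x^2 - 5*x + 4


(1) = (m + 2)*(m^3 - 4*m^2 + m + 6) = (m + 1)*(m + 2)*(m^2 - 5*m + 6) = (m - 3)*(m + 1)*(m + 2)*(m - 2)
(2) = (p + 2)*(p - 5)
(3) = (v - 5)*(v - 2)
(4) = (s - 5)*(s^2 - 3*s - 4) = (s - 5)*(s + 1)*(s - 4)
(5) = (x - 4)*(x - 1)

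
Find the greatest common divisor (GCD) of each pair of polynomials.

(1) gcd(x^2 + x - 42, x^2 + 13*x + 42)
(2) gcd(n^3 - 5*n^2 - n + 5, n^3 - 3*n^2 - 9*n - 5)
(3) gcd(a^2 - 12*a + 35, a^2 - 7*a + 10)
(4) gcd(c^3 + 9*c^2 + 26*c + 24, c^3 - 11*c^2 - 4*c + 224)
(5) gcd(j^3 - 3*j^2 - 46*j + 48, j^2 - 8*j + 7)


(1) = x + 7
(2) = gcd((n - 5)*(n - 1)*(n + 1), (n - 5)*(n + 1)^2) = n^2 - 4*n - 5
(3) = gcd((a - 7)*(a - 5), (a - 5)*(a - 2)) = a - 5
(4) = c + 4
(5) = gcd((j - 8)*(j - 1)*(j + 6), (j - 7)*(j - 1)) = j - 1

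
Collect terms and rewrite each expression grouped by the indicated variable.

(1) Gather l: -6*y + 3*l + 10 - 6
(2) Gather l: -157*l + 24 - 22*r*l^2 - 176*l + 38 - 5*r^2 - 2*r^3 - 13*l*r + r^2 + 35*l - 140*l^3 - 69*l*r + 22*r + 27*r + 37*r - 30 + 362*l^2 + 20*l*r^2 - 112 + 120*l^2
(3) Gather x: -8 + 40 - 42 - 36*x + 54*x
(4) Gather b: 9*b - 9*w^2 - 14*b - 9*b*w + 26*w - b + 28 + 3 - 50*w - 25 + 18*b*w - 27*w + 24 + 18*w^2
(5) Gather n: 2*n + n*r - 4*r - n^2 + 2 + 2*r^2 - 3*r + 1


(1) = 3*l - 6*y + 4
(2) = -140*l^3 + l^2*(482 - 22*r) + l*(20*r^2 - 82*r - 298) - 2*r^3 - 4*r^2 + 86*r - 80
(3) = 18*x - 10
(4) = b*(9*w - 6) + 9*w^2 - 51*w + 30
(5) = -n^2 + n*(r + 2) + 2*r^2 - 7*r + 3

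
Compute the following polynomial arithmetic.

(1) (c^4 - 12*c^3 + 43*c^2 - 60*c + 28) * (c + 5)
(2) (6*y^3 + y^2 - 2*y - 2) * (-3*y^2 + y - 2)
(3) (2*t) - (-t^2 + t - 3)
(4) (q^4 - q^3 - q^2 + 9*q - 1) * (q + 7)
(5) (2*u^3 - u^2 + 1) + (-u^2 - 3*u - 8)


(1) = c^5 - 7*c^4 - 17*c^3 + 155*c^2 - 272*c + 140
(2) = -18*y^5 + 3*y^4 - 5*y^3 + 2*y^2 + 2*y + 4
(3) = t^2 + t + 3
(4) = q^5 + 6*q^4 - 8*q^3 + 2*q^2 + 62*q - 7
(5) = 2*u^3 - 2*u^2 - 3*u - 7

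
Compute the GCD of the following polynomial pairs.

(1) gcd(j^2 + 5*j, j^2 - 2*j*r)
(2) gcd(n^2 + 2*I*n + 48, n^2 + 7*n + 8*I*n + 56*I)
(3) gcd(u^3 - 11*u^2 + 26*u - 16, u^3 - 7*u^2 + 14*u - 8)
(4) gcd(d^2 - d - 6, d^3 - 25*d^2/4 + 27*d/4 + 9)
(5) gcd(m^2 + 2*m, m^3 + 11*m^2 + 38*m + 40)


(1) = gcd(j*(j + 5), j*(j - 2*r)) = j
(2) = n + 8*I
(3) = u^2 - 3*u + 2
(4) = gcd((d - 3)*(d + 2), (d - 4)*(d - 3)*(d + 3/4)) = d - 3
(5) = m + 2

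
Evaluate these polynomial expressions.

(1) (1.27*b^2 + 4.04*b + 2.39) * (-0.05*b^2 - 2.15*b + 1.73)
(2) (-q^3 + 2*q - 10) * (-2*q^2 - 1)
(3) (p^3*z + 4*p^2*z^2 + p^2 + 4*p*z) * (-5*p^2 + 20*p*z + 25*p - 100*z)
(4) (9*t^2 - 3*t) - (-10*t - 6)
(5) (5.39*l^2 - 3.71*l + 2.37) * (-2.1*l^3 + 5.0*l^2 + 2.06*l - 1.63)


(1) = -0.0635*b^4 - 2.9325*b^3 - 6.6084*b^2 + 1.8507*b + 4.1347
(2) = 2*q^5 - 3*q^3 + 20*q^2 - 2*q + 10
(3) = -5*p^5*z + 25*p^4*z - 5*p^4 + 80*p^3*z^3 + 25*p^3 - 400*p^2*z^3 + 80*p^2*z^2 - 400*p*z^2
(4) = 9*t^2 + 7*t + 6
(5) = -11.319*l^5 + 34.741*l^4 - 12.4236*l^3 - 4.5783*l^2 + 10.9295*l - 3.8631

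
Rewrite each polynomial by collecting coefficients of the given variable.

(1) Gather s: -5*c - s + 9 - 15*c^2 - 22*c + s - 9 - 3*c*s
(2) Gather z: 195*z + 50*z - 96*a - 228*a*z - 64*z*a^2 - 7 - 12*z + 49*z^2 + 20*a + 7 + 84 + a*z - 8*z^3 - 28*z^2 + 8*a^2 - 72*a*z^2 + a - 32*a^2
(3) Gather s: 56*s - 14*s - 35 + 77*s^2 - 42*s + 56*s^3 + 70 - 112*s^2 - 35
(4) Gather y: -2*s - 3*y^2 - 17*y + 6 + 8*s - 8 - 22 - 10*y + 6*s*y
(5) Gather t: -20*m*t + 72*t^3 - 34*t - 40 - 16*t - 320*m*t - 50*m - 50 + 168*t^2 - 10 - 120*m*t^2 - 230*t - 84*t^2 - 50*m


(1) = -15*c^2 - 3*c*s - 27*c
(2) = -24*a^2 - 75*a - 8*z^3 + z^2*(21 - 72*a) + z*(-64*a^2 - 227*a + 233) + 84
(3) = 56*s^3 - 35*s^2
(4) = 6*s - 3*y^2 + y*(6*s - 27) - 24
(5) = -100*m + 72*t^3 + t^2*(84 - 120*m) + t*(-340*m - 280) - 100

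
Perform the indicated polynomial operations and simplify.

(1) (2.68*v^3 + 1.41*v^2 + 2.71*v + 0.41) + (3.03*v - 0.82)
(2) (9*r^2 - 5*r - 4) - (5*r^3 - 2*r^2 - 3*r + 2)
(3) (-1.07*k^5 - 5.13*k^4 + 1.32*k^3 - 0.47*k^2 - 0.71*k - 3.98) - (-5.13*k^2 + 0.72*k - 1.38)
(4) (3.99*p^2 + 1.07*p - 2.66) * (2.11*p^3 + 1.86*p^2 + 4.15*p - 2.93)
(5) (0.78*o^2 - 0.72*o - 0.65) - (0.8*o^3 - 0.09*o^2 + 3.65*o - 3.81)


(1) = 2.68*v^3 + 1.41*v^2 + 5.74*v - 0.41
(2) = -5*r^3 + 11*r^2 - 2*r - 6
(3) = -1.07*k^5 - 5.13*k^4 + 1.32*k^3 + 4.66*k^2 - 1.43*k - 2.6
(4) = 8.4189*p^5 + 9.6791*p^4 + 12.9361*p^3 - 12.1978*p^2 - 14.1741*p + 7.7938
(5) = -0.8*o^3 + 0.87*o^2 - 4.37*o + 3.16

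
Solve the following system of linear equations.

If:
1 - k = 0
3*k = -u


Then:
k = 1
u = -3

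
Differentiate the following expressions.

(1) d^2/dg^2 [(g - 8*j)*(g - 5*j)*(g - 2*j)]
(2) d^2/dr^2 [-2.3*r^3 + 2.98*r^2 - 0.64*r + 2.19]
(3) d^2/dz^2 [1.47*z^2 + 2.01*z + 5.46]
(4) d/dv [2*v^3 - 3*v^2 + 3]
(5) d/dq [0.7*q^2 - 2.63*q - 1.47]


(1) = 6*g - 30*j
(2) = 5.96 - 13.8*r
(3) = 2.94000000000000
(4) = 6*v*(v - 1)
(5) = 1.4*q - 2.63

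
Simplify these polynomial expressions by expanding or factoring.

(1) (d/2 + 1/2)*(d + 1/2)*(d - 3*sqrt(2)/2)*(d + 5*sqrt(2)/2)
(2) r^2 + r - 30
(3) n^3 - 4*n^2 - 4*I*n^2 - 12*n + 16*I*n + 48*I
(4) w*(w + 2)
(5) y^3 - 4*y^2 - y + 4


(1) = d^4/2 + sqrt(2)*d^3/2 + 3*d^3/4 - 7*d^2/2 + 3*sqrt(2)*d^2/4 - 45*d/8 + sqrt(2)*d/4 - 15/8
(2) = (r - 5)*(r + 6)
(3) = (n - 6)*(n + 2)*(n - 4*I)
(4) = w^2 + 2*w
(5) = (y - 4)*(y - 1)*(y + 1)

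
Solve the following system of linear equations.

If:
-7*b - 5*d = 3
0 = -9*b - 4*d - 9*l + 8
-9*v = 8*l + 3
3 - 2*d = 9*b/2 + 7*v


Then:
b = 11116/3281
d = -17531/3281
l = -24/193
v = -43/193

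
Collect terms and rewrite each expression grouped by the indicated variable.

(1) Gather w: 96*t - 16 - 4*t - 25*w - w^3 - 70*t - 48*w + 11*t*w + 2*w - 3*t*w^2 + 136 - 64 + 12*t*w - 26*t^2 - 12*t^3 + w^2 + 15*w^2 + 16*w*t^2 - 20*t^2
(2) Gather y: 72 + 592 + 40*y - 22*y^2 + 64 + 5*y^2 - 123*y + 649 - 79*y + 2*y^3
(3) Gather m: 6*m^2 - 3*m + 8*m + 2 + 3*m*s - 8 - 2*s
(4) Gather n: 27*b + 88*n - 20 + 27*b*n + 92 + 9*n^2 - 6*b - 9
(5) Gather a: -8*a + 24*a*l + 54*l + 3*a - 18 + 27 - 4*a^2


(1) = -12*t^3 - 46*t^2 + 22*t - w^3 + w^2*(16 - 3*t) + w*(16*t^2 + 23*t - 71) + 56
(2) = 2*y^3 - 17*y^2 - 162*y + 1377
(3) = 6*m^2 + m*(3*s + 5) - 2*s - 6
(4) = 21*b + 9*n^2 + n*(27*b + 88) + 63
(5) = -4*a^2 + a*(24*l - 5) + 54*l + 9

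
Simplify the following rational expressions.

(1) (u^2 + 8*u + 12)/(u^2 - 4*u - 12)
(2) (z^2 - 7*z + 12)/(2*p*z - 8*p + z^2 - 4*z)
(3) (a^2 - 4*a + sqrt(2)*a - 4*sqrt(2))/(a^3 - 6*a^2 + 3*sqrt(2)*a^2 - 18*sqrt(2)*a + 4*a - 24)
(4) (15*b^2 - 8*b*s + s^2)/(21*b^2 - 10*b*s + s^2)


(1) = (u + 6)/(u - 6)
(2) = (z - 3)/(2*p + z)
(3) = (a - 4)/(a^2 + a*(-6 + 2*sqrt(2)) - 12*sqrt(2))
(4) = (-5*b + s)/(-7*b + s)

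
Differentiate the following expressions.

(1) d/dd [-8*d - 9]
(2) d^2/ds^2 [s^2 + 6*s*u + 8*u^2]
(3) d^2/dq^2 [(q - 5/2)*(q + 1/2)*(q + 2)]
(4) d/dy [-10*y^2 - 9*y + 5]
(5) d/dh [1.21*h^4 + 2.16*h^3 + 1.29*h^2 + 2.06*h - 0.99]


(1) = -8
(2) = 2
(3) = 6*q
(4) = -20*y - 9
(5) = 4.84*h^3 + 6.48*h^2 + 2.58*h + 2.06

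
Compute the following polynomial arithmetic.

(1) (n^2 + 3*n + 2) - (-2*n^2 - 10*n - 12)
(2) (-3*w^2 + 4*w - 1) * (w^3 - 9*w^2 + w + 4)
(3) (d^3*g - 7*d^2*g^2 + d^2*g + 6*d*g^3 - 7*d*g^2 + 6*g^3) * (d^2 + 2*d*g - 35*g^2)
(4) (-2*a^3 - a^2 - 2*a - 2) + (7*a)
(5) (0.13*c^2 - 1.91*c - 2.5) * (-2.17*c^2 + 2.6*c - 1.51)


(1) = 3*n^2 + 13*n + 14
(2) = -3*w^5 + 31*w^4 - 40*w^3 + w^2 + 15*w - 4
(3) = d^5*g - 5*d^4*g^2 + d^4*g - 43*d^3*g^3 - 5*d^3*g^2 + 257*d^2*g^4 - 43*d^2*g^3 - 210*d*g^5 + 257*d*g^4 - 210*g^5
(4) = -2*a^3 - a^2 + 5*a - 2
(5) = -0.2821*c^4 + 4.4827*c^3 + 0.2627*c^2 - 3.6159*c + 3.775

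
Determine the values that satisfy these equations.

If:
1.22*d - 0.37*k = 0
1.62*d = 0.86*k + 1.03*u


Then:
d = -0.847265451311694*u
k = -2.79368608270342*u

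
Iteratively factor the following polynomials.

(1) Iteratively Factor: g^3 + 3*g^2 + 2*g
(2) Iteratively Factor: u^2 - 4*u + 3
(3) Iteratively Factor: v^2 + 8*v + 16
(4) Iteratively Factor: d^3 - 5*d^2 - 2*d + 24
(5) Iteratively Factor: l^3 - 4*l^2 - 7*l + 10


(1) = (g + 1)*(g^2 + 2*g) = g*(g + 1)*(g + 2)
(2) = (u - 1)*(u - 3)
(3) = (v + 4)*(v + 4)
(4) = (d - 3)*(d^2 - 2*d - 8) = (d - 4)*(d - 3)*(d + 2)
(5) = (l + 2)*(l^2 - 6*l + 5) = (l - 5)*(l + 2)*(l - 1)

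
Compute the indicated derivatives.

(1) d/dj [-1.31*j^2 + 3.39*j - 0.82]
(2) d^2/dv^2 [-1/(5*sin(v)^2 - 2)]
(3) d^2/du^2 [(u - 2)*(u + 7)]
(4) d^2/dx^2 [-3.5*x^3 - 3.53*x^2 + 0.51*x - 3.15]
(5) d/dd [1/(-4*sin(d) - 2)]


(1) = 3.39 - 2.62*j
(2) = 10*(10*sin(v)^4 - 11*sin(v)^2 - 2)/(5*sin(v)^2 - 2)^3
(3) = 2
(4) = -21.0*x - 7.06
(5) = cos(d)/(2*sin(d) + 1)^2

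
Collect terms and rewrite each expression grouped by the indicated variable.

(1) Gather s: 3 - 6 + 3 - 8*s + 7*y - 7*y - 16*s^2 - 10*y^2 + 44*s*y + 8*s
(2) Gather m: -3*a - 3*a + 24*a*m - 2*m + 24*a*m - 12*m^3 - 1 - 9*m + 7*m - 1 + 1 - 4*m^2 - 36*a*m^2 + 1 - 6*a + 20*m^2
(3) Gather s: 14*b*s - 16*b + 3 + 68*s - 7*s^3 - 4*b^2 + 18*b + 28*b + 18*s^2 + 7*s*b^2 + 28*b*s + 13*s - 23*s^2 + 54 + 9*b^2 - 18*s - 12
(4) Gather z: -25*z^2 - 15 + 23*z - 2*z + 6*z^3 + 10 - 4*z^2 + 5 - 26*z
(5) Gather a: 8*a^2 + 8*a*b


(1) = -16*s^2 + 44*s*y - 10*y^2
(2) = -12*a - 12*m^3 + m^2*(16 - 36*a) + m*(48*a - 4)
(3) = 5*b^2 + 30*b - 7*s^3 - 5*s^2 + s*(7*b^2 + 42*b + 63) + 45
(4) = 6*z^3 - 29*z^2 - 5*z
(5) = 8*a^2 + 8*a*b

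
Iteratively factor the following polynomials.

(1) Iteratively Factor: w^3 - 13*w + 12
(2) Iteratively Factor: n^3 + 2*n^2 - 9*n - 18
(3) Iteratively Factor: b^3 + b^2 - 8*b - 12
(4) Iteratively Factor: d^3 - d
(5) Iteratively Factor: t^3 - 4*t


(1) = (w + 4)*(w^2 - 4*w + 3) = (w - 3)*(w + 4)*(w - 1)
(2) = (n + 2)*(n^2 - 9) = (n + 2)*(n + 3)*(n - 3)
(3) = (b + 2)*(b^2 - b - 6) = (b - 3)*(b + 2)*(b + 2)
(4) = (d - 1)*(d^2 + d) = (d - 1)*(d + 1)*(d)
(5) = (t)*(t^2 - 4) = t*(t + 2)*(t - 2)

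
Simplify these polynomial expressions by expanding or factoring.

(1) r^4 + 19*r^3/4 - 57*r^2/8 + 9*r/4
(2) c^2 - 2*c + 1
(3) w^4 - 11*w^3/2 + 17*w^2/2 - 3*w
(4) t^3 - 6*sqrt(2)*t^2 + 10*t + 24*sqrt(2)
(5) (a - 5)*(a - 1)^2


(1) = r*(r - 3/4)*(r - 1/2)*(r + 6)
(2) = (c - 1)^2
(3) = w*(w - 3)*(w - 2)*(w - 1/2)
(4) = (t - 4*sqrt(2))*(t - 3*sqrt(2))*(t + sqrt(2))
(5) = a^3 - 7*a^2 + 11*a - 5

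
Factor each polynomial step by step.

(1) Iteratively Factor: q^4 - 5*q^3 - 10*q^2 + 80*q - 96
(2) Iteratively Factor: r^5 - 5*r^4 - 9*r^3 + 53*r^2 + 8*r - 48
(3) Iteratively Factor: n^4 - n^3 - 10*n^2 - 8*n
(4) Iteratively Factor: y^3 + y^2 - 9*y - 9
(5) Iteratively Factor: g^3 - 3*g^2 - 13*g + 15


(1) = (q - 3)*(q^3 - 2*q^2 - 16*q + 32) = (q - 4)*(q - 3)*(q^2 + 2*q - 8) = (q - 4)*(q - 3)*(q + 4)*(q - 2)
(2) = (r - 4)*(r^4 - r^3 - 13*r^2 + r + 12) = (r - 4)*(r + 3)*(r^3 - 4*r^2 - r + 4) = (r - 4)*(r - 1)*(r + 3)*(r^2 - 3*r - 4) = (r - 4)^2*(r - 1)*(r + 3)*(r + 1)
(3) = (n)*(n^3 - n^2 - 10*n - 8) = n*(n - 4)*(n^2 + 3*n + 2) = n*(n - 4)*(n + 1)*(n + 2)
(4) = (y + 1)*(y^2 - 9) = (y - 3)*(y + 1)*(y + 3)
(5) = (g + 3)*(g^2 - 6*g + 5) = (g - 5)*(g + 3)*(g - 1)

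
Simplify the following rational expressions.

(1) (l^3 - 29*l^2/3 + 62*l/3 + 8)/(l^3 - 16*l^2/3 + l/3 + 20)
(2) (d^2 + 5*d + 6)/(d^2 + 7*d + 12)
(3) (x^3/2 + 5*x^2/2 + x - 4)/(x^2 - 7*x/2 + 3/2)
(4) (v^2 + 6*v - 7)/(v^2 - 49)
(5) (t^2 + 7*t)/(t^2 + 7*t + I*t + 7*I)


(1) = (3*l^2 - 17*l - 6)/(3*l^2 - 4*l - 15)
(2) = (d + 2)/(d + 4)
(3) = (x^3 + 5*x^2 + 2*x - 8)/(2*x^2 - 7*x + 3)
(4) = (v - 1)/(v - 7)
(5) = t/(t + I)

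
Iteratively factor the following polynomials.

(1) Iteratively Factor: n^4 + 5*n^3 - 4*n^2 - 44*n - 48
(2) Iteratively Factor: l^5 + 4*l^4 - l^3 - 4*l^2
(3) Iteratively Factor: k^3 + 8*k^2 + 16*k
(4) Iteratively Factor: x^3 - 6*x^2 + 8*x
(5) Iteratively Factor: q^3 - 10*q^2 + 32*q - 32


(1) = (n - 3)*(n^3 + 8*n^2 + 20*n + 16) = (n - 3)*(n + 2)*(n^2 + 6*n + 8) = (n - 3)*(n + 2)*(n + 4)*(n + 2)
(2) = (l)*(l^4 + 4*l^3 - l^2 - 4*l) = l*(l - 1)*(l^3 + 5*l^2 + 4*l) = l*(l - 1)*(l + 4)*(l^2 + l) = l*(l - 1)*(l + 1)*(l + 4)*(l)
(3) = (k)*(k^2 + 8*k + 16) = k*(k + 4)*(k + 4)
(4) = (x - 2)*(x^2 - 4*x) = x*(x - 2)*(x - 4)
(5) = (q - 4)*(q^2 - 6*q + 8) = (q - 4)*(q - 2)*(q - 4)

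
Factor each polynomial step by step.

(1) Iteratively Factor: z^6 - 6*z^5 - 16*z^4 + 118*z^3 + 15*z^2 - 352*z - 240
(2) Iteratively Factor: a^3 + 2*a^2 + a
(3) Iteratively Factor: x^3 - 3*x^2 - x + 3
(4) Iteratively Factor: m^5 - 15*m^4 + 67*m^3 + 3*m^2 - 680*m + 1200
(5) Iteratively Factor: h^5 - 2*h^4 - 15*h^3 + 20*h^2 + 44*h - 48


(1) = (z + 1)*(z^5 - 7*z^4 - 9*z^3 + 127*z^2 - 112*z - 240) = (z + 1)*(z + 4)*(z^4 - 11*z^3 + 35*z^2 - 13*z - 60) = (z - 3)*(z + 1)*(z + 4)*(z^3 - 8*z^2 + 11*z + 20) = (z - 3)*(z + 1)^2*(z + 4)*(z^2 - 9*z + 20) = (z - 5)*(z - 3)*(z + 1)^2*(z + 4)*(z - 4)
(2) = (a + 1)*(a^2 + a) = a*(a + 1)*(a + 1)
(3) = (x - 1)*(x^2 - 2*x - 3) = (x - 3)*(x - 1)*(x + 1)
(4) = (m - 4)*(m^4 - 11*m^3 + 23*m^2 + 95*m - 300) = (m - 4)^2*(m^3 - 7*m^2 - 5*m + 75) = (m - 5)*(m - 4)^2*(m^2 - 2*m - 15) = (m - 5)*(m - 4)^2*(m + 3)*(m - 5)
(5) = (h - 2)*(h^4 - 15*h^2 - 10*h + 24) = (h - 2)*(h + 3)*(h^3 - 3*h^2 - 6*h + 8) = (h - 2)*(h + 2)*(h + 3)*(h^2 - 5*h + 4) = (h - 4)*(h - 2)*(h + 2)*(h + 3)*(h - 1)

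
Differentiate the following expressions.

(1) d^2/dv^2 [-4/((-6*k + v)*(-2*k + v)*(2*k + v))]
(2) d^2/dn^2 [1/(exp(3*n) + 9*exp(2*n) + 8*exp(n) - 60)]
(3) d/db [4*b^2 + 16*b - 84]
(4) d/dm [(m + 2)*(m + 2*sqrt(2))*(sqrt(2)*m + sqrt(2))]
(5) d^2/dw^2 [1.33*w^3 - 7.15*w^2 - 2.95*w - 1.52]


(1) = 16*(-80*k^4 - 48*k^2*v^2 + 24*k*v^3 - 3*v^4)/(13824*k^9 - 6912*k^8*v - 9216*k^7*v^2 + 5120*k^6*v^3 + 1728*k^5*v^4 - 1248*k^4*v^5 + 96*k^2*v^7 - 18*k*v^8 + v^9)
(2) = (2*(3*exp(2*n) + 18*exp(n) + 8)^2*exp(n) - (9*exp(2*n) + 36*exp(n) + 8)*(exp(3*n) + 9*exp(2*n) + 8*exp(n) - 60))*exp(n)/(exp(3*n) + 9*exp(2*n) + 8*exp(n) - 60)^3
(3) = 8*b + 16
(4) = 3*sqrt(2)*m^2 + 8*m + 6*sqrt(2)*m + 2*sqrt(2) + 12
(5) = 7.98*w - 14.3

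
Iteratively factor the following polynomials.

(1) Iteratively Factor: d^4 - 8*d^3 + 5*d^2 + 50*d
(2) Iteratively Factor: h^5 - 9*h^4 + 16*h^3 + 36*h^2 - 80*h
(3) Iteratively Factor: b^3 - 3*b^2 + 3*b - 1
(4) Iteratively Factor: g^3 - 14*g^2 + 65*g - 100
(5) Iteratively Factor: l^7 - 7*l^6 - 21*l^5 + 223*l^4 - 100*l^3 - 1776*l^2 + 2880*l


(1) = (d)*(d^3 - 8*d^2 + 5*d + 50) = d*(d + 2)*(d^2 - 10*d + 25) = d*(d - 5)*(d + 2)*(d - 5)
(2) = (h - 5)*(h^4 - 4*h^3 - 4*h^2 + 16*h) = (h - 5)*(h - 4)*(h^3 - 4*h) = (h - 5)*(h - 4)*(h - 2)*(h^2 + 2*h) = (h - 5)*(h - 4)*(h - 2)*(h + 2)*(h)
(3) = (b - 1)*(b^2 - 2*b + 1) = (b - 1)^2*(b - 1)
(4) = (g - 4)*(g^2 - 10*g + 25) = (g - 5)*(g - 4)*(g - 5)
(5) = (l)*(l^6 - 7*l^5 - 21*l^4 + 223*l^3 - 100*l^2 - 1776*l + 2880) = l*(l + 4)*(l^5 - 11*l^4 + 23*l^3 + 131*l^2 - 624*l + 720) = l*(l - 3)*(l + 4)*(l^4 - 8*l^3 - l^2 + 128*l - 240) = l*(l - 5)*(l - 3)*(l + 4)*(l^3 - 3*l^2 - 16*l + 48) = l*(l - 5)*(l - 4)*(l - 3)*(l + 4)*(l^2 + l - 12) = l*(l - 5)*(l - 4)*(l - 3)^2*(l + 4)*(l + 4)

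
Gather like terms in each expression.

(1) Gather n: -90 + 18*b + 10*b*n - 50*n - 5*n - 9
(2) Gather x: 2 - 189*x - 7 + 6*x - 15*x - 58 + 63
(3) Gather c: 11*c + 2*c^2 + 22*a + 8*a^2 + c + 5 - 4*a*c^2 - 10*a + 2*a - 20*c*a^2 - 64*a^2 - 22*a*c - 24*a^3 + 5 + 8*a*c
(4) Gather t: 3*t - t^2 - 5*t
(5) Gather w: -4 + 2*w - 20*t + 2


(1) = 18*b + n*(10*b - 55) - 99
(2) = -198*x
(3) = -24*a^3 - 56*a^2 + 14*a + c^2*(2 - 4*a) + c*(-20*a^2 - 14*a + 12) + 10
(4) = -t^2 - 2*t
(5) = -20*t + 2*w - 2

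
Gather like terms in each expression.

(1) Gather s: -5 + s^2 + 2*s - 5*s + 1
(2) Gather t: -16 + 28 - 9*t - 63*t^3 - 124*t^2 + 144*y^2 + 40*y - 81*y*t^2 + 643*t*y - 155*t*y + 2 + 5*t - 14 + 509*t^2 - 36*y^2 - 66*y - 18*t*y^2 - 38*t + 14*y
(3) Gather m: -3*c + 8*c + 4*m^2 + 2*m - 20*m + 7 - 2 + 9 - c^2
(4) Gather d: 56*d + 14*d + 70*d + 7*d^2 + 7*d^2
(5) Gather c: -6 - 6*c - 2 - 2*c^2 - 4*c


(1) = s^2 - 3*s - 4
(2) = -63*t^3 + t^2*(385 - 81*y) + t*(-18*y^2 + 488*y - 42) + 108*y^2 - 12*y
(3) = -c^2 + 5*c + 4*m^2 - 18*m + 14
(4) = 14*d^2 + 140*d
(5) = -2*c^2 - 10*c - 8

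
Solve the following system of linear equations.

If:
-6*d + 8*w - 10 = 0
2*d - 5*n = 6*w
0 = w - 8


Then:
d = 9
n = -6
w = 8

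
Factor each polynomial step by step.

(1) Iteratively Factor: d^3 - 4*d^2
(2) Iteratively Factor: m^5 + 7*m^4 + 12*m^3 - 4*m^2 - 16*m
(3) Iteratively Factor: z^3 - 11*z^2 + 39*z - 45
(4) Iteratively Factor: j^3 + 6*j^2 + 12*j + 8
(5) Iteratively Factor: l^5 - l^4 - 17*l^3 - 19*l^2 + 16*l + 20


(1) = (d - 4)*(d^2) = d*(d - 4)*(d)
(2) = (m)*(m^4 + 7*m^3 + 12*m^2 - 4*m - 16) = m*(m + 4)*(m^3 + 3*m^2 - 4) = m*(m + 2)*(m + 4)*(m^2 + m - 2) = m*(m + 2)^2*(m + 4)*(m - 1)
(3) = (z - 3)*(z^2 - 8*z + 15) = (z - 3)^2*(z - 5)
(4) = (j + 2)*(j^2 + 4*j + 4) = (j + 2)^2*(j + 2)
(5) = (l - 1)*(l^4 - 17*l^2 - 36*l - 20) = (l - 1)*(l + 2)*(l^3 - 2*l^2 - 13*l - 10) = (l - 1)*(l + 2)^2*(l^2 - 4*l - 5) = (l - 5)*(l - 1)*(l + 2)^2*(l + 1)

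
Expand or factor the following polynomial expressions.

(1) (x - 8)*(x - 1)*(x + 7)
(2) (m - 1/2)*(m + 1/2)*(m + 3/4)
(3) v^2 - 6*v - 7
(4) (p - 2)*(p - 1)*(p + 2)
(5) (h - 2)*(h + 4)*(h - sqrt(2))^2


(1) = x^3 - 2*x^2 - 55*x + 56
(2) = m^3 + 3*m^2/4 - m/4 - 3/16
(3) = (v - 7)*(v + 1)
(4) = p^3 - p^2 - 4*p + 4
(5) = h^4 - 2*sqrt(2)*h^3 + 2*h^3 - 6*h^2 - 4*sqrt(2)*h^2 + 4*h + 16*sqrt(2)*h - 16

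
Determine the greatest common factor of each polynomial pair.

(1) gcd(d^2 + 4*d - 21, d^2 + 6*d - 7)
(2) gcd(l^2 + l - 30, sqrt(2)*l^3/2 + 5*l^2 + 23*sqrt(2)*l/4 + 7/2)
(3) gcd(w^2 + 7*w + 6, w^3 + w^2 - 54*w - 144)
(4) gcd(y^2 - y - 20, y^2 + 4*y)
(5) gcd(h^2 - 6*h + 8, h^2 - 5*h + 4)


(1) = d + 7
(2) = 1
(3) = gcd((w + 1)*(w + 6), (w - 8)*(w + 3)*(w + 6)) = w + 6
(4) = y + 4
(5) = h - 4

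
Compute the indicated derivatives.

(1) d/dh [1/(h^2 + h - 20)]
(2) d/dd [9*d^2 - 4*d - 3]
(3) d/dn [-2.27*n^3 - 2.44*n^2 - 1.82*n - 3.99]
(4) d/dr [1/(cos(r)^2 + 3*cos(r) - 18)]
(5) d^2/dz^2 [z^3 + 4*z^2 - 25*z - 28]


(1) = (-2*h - 1)/(h^2 + h - 20)^2
(2) = 18*d - 4
(3) = -6.81*n^2 - 4.88*n - 1.82
(4) = (2*cos(r) + 3)*sin(r)/(cos(r)^2 + 3*cos(r) - 18)^2
(5) = 6*z + 8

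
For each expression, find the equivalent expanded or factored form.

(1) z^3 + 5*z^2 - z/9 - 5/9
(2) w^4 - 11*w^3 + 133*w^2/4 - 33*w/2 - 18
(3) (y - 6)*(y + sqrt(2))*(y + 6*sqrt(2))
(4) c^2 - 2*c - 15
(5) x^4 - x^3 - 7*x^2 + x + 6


(1) = (z - 1/3)*(z + 1/3)*(z + 5)
(2) = (w - 6)*(w - 4)*(w - 3/2)*(w + 1/2)
(3) = y^3 - 6*y^2 + 7*sqrt(2)*y^2 - 42*sqrt(2)*y + 12*y - 72
(4) = (c - 5)*(c + 3)
(5) = (x - 3)*(x - 1)*(x + 1)*(x + 2)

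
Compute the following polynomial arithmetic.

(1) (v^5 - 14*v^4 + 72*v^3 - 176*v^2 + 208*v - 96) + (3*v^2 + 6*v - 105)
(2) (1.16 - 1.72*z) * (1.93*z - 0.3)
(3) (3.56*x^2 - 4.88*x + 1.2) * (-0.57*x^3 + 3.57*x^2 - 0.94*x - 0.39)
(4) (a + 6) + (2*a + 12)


(1) = v^5 - 14*v^4 + 72*v^3 - 173*v^2 + 214*v - 201
(2) = -3.3196*z^2 + 2.7548*z - 0.348
(3) = -2.0292*x^5 + 15.4908*x^4 - 21.452*x^3 + 7.4828*x^2 + 0.7752*x - 0.468
(4) = 3*a + 18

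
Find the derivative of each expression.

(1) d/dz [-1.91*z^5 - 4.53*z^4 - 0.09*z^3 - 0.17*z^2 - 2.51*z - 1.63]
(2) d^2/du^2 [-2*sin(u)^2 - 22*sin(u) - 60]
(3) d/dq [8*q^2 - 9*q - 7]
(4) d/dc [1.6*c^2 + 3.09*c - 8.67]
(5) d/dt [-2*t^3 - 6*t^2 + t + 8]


(1) = -9.55*z^4 - 18.12*z^3 - 0.27*z^2 - 0.34*z - 2.51
(2) = 22*sin(u) - 4*cos(2*u)
(3) = 16*q - 9
(4) = 3.2*c + 3.09
(5) = -6*t^2 - 12*t + 1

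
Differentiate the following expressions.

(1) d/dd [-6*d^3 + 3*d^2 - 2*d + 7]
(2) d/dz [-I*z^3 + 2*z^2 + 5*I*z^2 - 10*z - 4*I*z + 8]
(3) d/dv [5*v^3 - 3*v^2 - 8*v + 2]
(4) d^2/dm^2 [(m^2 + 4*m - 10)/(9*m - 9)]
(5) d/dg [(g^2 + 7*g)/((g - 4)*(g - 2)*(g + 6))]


(1) = -18*d^2 + 6*d - 2
(2) = -3*I*z^2 + z*(4 + 10*I) - 10 - 4*I
(3) = 15*v^2 - 6*v - 8
(4) = -10/(9*m^3 - 27*m^2 + 27*m - 9)
(5) = (-g^4 - 14*g^3 - 28*g^2 + 96*g + 336)/(g^6 - 56*g^4 + 96*g^3 + 784*g^2 - 2688*g + 2304)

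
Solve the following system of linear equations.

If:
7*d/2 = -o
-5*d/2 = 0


Then:
d = 0
o = 0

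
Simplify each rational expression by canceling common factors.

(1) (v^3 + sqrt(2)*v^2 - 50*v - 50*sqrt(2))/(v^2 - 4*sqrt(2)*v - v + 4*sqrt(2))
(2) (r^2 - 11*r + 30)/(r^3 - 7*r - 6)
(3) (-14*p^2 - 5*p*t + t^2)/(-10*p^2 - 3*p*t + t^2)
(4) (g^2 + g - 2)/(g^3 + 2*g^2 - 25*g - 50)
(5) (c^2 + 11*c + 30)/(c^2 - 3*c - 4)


(1) = (v^3 + sqrt(2)*v^2 - 50*v - 50*sqrt(2))/(v^2 + v*(-4*sqrt(2) - 1) + 4*sqrt(2))
(2) = (r^2 - 11*r + 30)/(r^3 - 7*r - 6)
(3) = (7*p - t)/(5*p - t)
(4) = (g - 1)/(g^2 - 25)
(5) = (c^2 + 11*c + 30)/(c^2 - 3*c - 4)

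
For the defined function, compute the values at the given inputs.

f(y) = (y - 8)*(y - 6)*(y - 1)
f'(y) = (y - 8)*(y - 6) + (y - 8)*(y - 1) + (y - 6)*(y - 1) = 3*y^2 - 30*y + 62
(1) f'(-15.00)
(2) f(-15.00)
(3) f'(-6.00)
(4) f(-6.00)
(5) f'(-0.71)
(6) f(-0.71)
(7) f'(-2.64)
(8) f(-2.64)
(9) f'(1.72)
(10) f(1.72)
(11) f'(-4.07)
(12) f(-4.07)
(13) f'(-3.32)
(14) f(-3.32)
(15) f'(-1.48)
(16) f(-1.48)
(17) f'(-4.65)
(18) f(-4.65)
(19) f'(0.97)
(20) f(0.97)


(1) = 1187.00
(2) = -7728.00
(3) = 350.00
(4) = -1176.00
(5) = 84.81
(6) = -99.94
(7) = 162.11
(8) = -334.62
(9) = 19.28
(10) = 19.35
(11) = 233.79
(12) = -616.23
(13) = 194.67
(14) = -455.77
(15) = 112.97
(16) = -175.86
(17) = 266.37
(18) = -761.18
(19) = 35.72
(20) = -1.06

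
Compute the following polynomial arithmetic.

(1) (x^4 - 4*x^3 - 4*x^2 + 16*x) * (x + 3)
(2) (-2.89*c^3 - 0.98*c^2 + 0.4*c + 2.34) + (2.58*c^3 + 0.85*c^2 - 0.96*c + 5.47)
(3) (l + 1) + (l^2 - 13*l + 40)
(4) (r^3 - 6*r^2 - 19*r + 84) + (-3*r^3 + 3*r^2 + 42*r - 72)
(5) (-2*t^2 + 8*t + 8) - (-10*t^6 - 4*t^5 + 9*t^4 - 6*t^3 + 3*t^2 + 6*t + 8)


(1) = x^5 - x^4 - 16*x^3 + 4*x^2 + 48*x
(2) = -0.31*c^3 - 0.13*c^2 - 0.56*c + 7.81
(3) = l^2 - 12*l + 41
(4) = -2*r^3 - 3*r^2 + 23*r + 12
(5) = 10*t^6 + 4*t^5 - 9*t^4 + 6*t^3 - 5*t^2 + 2*t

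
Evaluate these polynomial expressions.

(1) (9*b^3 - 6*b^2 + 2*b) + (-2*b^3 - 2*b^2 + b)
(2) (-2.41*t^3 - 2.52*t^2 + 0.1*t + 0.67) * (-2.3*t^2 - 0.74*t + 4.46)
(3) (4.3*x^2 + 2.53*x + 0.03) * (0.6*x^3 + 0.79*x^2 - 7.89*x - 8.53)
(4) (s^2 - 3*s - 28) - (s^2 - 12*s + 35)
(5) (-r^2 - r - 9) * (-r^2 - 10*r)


(1) = 7*b^3 - 8*b^2 + 3*b
(2) = 5.543*t^5 + 7.5794*t^4 - 9.1138*t^3 - 12.8542*t^2 - 0.0498*t + 2.9882
(3) = 2.58*x^5 + 4.915*x^4 - 31.9103*x^3 - 56.617*x^2 - 21.8176*x - 0.2559
(4) = 9*s - 63
(5) = r^4 + 11*r^3 + 19*r^2 + 90*r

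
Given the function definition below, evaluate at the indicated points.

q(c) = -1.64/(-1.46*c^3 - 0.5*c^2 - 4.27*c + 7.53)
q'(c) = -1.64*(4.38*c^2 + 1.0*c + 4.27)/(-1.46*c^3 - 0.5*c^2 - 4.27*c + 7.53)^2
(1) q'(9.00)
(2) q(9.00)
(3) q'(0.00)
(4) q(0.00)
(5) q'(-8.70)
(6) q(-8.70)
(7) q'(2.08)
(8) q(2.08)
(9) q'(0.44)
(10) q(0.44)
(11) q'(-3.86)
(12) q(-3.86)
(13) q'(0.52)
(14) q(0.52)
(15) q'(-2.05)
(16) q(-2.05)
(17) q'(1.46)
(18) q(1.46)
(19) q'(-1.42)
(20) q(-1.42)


(1) = -0.00
(2) = 0.00
(3) = -0.12
(4) = -0.22
(5) = -0.00
(6) = -0.00
(7) = -0.15
(8) = 0.10
(9) = -0.31
(10) = -0.30
(11) = -0.01
(12) = -0.02
(13) = -0.40
(14) = -0.33
(15) = -0.05
(16) = -0.06
(17) = -1.33
(18) = 0.38
(19) = -0.07
(20) = -0.10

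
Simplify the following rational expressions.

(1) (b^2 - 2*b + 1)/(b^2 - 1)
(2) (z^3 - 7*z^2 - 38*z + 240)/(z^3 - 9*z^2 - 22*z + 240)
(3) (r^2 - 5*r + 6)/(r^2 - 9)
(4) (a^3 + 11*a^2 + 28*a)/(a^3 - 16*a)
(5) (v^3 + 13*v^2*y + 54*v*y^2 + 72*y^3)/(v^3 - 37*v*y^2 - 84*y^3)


(1) = (b - 1)/(b + 1)
(2) = (z^2 + z - 30)/(z^2 - z - 30)
(3) = (r - 2)/(r + 3)
(4) = (a + 7)/(a - 4)
(5) = (-v - 6*y)/(-v + 7*y)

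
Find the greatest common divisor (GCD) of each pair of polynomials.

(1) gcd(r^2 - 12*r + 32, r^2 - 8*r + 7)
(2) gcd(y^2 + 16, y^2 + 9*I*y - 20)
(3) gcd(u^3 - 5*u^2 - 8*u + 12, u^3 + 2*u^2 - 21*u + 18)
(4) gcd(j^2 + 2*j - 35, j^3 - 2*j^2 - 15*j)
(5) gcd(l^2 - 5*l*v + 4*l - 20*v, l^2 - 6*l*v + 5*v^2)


(1) = 1
(2) = y + 4*I
(3) = u - 1
(4) = gcd((j - 5)*(j + 7), j*(j - 5)*(j + 3)) = j - 5
(5) = gcd((l + 4)*(l - 5*v), (l - 5*v)*(l - v)) = -l + 5*v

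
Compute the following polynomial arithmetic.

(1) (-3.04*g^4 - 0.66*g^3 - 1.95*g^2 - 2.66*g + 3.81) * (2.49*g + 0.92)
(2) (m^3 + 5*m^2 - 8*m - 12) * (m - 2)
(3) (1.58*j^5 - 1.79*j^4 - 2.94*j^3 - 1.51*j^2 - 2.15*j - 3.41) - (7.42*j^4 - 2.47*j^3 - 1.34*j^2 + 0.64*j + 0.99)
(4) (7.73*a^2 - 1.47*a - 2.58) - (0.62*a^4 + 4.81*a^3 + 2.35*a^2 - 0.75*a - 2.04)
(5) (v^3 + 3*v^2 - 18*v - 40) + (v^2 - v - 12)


(1) = -7.5696*g^5 - 4.4402*g^4 - 5.4627*g^3 - 8.4174*g^2 + 7.0397*g + 3.5052
(2) = m^4 + 3*m^3 - 18*m^2 + 4*m + 24
(3) = 1.58*j^5 - 9.21*j^4 - 0.47*j^3 - 0.17*j^2 - 2.79*j - 4.4
(4) = -0.62*a^4 - 4.81*a^3 + 5.38*a^2 - 0.72*a - 0.54
(5) = v^3 + 4*v^2 - 19*v - 52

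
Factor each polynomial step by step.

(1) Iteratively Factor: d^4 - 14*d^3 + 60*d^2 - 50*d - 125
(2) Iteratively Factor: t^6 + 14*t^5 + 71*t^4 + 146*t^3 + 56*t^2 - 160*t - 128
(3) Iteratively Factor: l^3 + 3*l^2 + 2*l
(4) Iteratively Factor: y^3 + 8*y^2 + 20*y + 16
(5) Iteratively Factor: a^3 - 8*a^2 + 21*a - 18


(1) = (d - 5)*(d^3 - 9*d^2 + 15*d + 25) = (d - 5)^2*(d^2 - 4*d - 5) = (d - 5)^3*(d + 1)
(2) = (t + 2)*(t^5 + 12*t^4 + 47*t^3 + 52*t^2 - 48*t - 64) = (t + 1)*(t + 2)*(t^4 + 11*t^3 + 36*t^2 + 16*t - 64) = (t + 1)*(t + 2)*(t + 4)*(t^3 + 7*t^2 + 8*t - 16) = (t + 1)*(t + 2)*(t + 4)^2*(t^2 + 3*t - 4) = (t - 1)*(t + 1)*(t + 2)*(t + 4)^2*(t + 4)
(3) = (l + 2)*(l^2 + l) = (l + 1)*(l + 2)*(l)
(4) = (y + 2)*(y^2 + 6*y + 8) = (y + 2)^2*(y + 4)
(5) = (a - 3)*(a^2 - 5*a + 6) = (a - 3)*(a - 2)*(a - 3)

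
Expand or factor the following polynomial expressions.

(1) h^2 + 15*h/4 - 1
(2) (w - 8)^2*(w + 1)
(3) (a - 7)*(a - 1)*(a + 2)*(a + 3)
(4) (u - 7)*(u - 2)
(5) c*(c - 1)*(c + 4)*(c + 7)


(1) = (h - 1/4)*(h + 4)
(2) = w^3 - 15*w^2 + 48*w + 64
(3) = a^4 - 3*a^3 - 27*a^2 - 13*a + 42
(4) = u^2 - 9*u + 14
(5) = c^4 + 10*c^3 + 17*c^2 - 28*c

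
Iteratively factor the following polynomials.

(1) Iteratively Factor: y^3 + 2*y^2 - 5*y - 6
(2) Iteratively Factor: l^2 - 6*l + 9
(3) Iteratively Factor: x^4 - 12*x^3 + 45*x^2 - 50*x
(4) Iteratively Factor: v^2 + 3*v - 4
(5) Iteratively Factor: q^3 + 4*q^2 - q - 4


(1) = (y - 2)*(y^2 + 4*y + 3) = (y - 2)*(y + 3)*(y + 1)
(2) = (l - 3)*(l - 3)
(3) = (x - 5)*(x^3 - 7*x^2 + 10*x) = (x - 5)^2*(x^2 - 2*x) = (x - 5)^2*(x - 2)*(x)
(4) = (v + 4)*(v - 1)
(5) = (q + 1)*(q^2 + 3*q - 4) = (q + 1)*(q + 4)*(q - 1)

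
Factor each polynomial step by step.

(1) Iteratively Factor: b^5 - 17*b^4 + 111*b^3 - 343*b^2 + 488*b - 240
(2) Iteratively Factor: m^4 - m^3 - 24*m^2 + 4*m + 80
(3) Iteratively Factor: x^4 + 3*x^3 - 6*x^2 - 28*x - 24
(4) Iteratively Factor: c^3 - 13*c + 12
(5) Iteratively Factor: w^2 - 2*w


(1) = (b - 1)*(b^4 - 16*b^3 + 95*b^2 - 248*b + 240) = (b - 4)*(b - 1)*(b^3 - 12*b^2 + 47*b - 60) = (b - 4)^2*(b - 1)*(b^2 - 8*b + 15) = (b - 5)*(b - 4)^2*(b - 1)*(b - 3)
(2) = (m + 4)*(m^3 - 5*m^2 - 4*m + 20) = (m + 2)*(m + 4)*(m^2 - 7*m + 10) = (m - 5)*(m + 2)*(m + 4)*(m - 2)
(3) = (x - 3)*(x^3 + 6*x^2 + 12*x + 8) = (x - 3)*(x + 2)*(x^2 + 4*x + 4) = (x - 3)*(x + 2)^2*(x + 2)
(4) = (c - 3)*(c^2 + 3*c - 4) = (c - 3)*(c - 1)*(c + 4)
(5) = (w)*(w - 2)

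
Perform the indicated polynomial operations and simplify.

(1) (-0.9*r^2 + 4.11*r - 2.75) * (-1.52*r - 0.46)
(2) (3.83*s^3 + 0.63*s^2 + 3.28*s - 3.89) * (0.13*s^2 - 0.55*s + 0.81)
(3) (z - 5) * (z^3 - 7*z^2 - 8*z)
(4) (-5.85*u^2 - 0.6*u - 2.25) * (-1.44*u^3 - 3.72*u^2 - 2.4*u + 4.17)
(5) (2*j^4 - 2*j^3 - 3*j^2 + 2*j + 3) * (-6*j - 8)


(1) = 1.368*r^3 - 5.8332*r^2 + 2.2894*r + 1.265
(2) = 0.4979*s^5 - 2.0246*s^4 + 3.1822*s^3 - 1.7994*s^2 + 4.7963*s - 3.1509
(3) = z^4 - 12*z^3 + 27*z^2 + 40*z
(4) = 8.424*u^5 + 22.626*u^4 + 19.512*u^3 - 14.5845*u^2 + 2.898*u - 9.3825
(5) = -12*j^5 - 4*j^4 + 34*j^3 + 12*j^2 - 34*j - 24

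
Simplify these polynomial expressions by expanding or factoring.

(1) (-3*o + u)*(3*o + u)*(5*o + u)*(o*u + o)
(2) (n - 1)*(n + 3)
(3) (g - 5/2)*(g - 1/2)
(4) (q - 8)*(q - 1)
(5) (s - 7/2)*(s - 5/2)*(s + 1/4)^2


(1) = -45*o^4*u - 45*o^4 - 9*o^3*u^2 - 9*o^3*u + 5*o^2*u^3 + 5*o^2*u^2 + o*u^4 + o*u^3
(2) = n^2 + 2*n - 3
(3) = g^2 - 3*g + 5/4
(4) = q^2 - 9*q + 8
(5) = s^4 - 11*s^3/2 + 93*s^2/16 + 4*s + 35/64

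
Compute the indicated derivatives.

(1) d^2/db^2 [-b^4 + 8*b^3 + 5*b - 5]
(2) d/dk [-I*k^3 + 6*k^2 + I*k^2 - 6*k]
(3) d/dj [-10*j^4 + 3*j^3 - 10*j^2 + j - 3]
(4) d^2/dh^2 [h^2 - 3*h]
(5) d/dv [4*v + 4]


(1) = 12*b*(4 - b)
(2) = -3*I*k^2 + 2*k*(6 + I) - 6
(3) = -40*j^3 + 9*j^2 - 20*j + 1
(4) = 2
(5) = 4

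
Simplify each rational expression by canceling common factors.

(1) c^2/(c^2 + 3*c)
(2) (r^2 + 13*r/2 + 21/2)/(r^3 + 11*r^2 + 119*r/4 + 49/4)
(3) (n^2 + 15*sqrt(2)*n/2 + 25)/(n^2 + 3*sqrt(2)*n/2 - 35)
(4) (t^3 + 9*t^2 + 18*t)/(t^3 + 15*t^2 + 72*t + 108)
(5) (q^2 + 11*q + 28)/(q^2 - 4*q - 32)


(1) = c/(c + 3)
(2) = (2*r + 6)/(2*r^2 + 15*r + 7)
(3) = (4*n + 10*sqrt(2))/(4*n - 14*sqrt(2))
(4) = t/(t + 6)
(5) = (q + 7)/(q - 8)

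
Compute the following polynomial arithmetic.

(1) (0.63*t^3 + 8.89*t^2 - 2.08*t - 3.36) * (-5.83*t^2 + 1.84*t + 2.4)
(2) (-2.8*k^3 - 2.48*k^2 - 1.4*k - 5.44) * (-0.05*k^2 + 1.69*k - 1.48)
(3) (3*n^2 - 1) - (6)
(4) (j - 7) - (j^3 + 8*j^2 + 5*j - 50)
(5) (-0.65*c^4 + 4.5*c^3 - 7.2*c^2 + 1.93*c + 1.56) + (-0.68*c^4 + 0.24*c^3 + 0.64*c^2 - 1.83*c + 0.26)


(1) = -3.6729*t^5 - 50.6695*t^4 + 29.996*t^3 + 37.0976*t^2 - 11.1744*t - 8.064
(2) = 0.14*k^5 - 4.608*k^4 + 0.0228*k^3 + 1.5764*k^2 - 7.1216*k + 8.0512
(3) = 3*n^2 - 7
(4) = -j^3 - 8*j^2 - 4*j + 43
(5) = -1.33*c^4 + 4.74*c^3 - 6.56*c^2 + 0.1*c + 1.82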